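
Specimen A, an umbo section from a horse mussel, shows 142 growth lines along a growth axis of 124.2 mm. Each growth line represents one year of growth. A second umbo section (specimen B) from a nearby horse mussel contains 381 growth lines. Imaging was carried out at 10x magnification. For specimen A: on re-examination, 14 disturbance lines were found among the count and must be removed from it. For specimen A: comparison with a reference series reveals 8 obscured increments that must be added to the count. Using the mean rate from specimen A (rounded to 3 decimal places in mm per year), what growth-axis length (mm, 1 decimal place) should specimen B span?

347.9 mm

Specimen A: true growth line count = 142 − 14 + 8 = 136.
A: Mean rate = 124.2 mm / 136 years ≈ 0.913 mm per year.
For B, 0.913 mm/year × 381 years = 347.9 mm.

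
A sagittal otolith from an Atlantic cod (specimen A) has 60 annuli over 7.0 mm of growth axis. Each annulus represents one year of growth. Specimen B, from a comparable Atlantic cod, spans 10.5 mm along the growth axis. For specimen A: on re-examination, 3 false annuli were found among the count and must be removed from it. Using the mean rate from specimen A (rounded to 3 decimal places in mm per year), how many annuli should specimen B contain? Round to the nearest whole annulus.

Specimen A: after corrections the count is 60 − 3 = 57 annuli.
A: Mean rate = 7.0 mm / 57 years ≈ 0.123 mm per year.
B spans 10.5 / 0.123 = 85.37 years ≈ 85 annuli.

85 annuli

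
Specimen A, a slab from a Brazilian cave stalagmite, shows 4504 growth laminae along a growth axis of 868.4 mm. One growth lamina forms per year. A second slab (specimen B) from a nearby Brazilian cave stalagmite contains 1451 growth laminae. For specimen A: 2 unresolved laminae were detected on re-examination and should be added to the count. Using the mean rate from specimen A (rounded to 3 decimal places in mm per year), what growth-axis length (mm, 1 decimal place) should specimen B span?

280.0 mm

Specimen A: correcting the raw count gives 4504 + 2 = 4506 true growth laminae.
A: 868.4 mm over 4506 years gives 868.4 / 4506 ≈ 0.193 mm/year.
Length of B = 0.193 × 1451 = 280.0 mm.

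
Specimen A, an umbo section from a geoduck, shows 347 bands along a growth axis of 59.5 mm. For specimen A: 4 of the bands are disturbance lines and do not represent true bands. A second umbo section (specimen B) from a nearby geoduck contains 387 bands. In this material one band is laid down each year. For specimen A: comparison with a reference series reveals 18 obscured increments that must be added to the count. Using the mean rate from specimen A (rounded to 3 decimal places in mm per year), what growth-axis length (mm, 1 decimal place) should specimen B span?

63.9 mm

Specimen A: correcting the raw count gives 347 − 4 + 18 = 361 true bands.
A: Extension rate ≈ 59.5 / 361 = 0.165 mm/yr.
Length of B = 0.165 × 387 = 63.9 mm.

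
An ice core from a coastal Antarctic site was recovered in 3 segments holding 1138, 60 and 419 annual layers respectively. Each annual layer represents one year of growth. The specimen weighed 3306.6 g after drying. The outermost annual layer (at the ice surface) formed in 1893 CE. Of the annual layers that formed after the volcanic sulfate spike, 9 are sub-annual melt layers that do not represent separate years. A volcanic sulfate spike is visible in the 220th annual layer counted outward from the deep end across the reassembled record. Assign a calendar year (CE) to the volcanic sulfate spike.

Total annual layers = 1138 + 60 + 419 = 1617.
Between annual layer 220 and the ice surface there are 1617 − 220 = 1397 annual layers.
Removing the 9 false annual layers leaves 1397 − 9 = 1388 true annual layers beyond the volcanic sulfate spike.
Counting back 1388 years from 1893 CE places the volcanic sulfate spike in 1893 − 1388 = 505 CE.

505 CE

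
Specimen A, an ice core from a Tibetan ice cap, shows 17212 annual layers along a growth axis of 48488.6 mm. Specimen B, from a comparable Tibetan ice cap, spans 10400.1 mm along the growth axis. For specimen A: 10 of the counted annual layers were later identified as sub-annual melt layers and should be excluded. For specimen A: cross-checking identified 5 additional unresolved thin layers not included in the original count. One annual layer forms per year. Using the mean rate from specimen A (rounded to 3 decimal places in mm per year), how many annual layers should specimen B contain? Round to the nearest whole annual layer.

3691 annual layers

Specimen A: correcting the raw count gives 17212 − 10 + 5 = 17207 true annual layers.
A: Mean rate = 48488.6 mm / 17207 years ≈ 2.818 mm/yr.
B spans 10400.1 / 2.818 = 3690.60 years ≈ 3691 annual layers.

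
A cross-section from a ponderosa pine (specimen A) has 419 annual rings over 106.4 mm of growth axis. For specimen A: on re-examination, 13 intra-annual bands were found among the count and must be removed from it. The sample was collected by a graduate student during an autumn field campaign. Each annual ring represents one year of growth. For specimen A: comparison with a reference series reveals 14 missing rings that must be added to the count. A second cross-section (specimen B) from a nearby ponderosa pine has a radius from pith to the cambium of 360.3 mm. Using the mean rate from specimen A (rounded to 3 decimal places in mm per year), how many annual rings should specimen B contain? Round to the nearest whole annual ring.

Specimen A: after corrections the count is 419 − 13 + 14 = 420 annual rings.
A: Extension rate ≈ 106.4 / 420 = 0.253 mm/yr.
For B, 360.3 / 0.253 = 1424.11 years ≈ 1424 annual rings.

1424 annual rings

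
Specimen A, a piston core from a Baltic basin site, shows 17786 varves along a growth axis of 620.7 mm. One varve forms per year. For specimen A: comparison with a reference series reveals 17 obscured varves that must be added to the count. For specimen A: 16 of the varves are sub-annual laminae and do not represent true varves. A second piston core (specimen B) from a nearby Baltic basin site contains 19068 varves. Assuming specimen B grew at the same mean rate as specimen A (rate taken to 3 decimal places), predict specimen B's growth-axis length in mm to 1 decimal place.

667.4 mm

Specimen A: after corrections the count is 17786 − 16 + 17 = 17787 varves.
A: 620.7 mm over 17787 years gives 620.7 / 17787 ≈ 0.035 mm per year.
For B, 0.035 mm/year × 19068 years = 667.4 mm.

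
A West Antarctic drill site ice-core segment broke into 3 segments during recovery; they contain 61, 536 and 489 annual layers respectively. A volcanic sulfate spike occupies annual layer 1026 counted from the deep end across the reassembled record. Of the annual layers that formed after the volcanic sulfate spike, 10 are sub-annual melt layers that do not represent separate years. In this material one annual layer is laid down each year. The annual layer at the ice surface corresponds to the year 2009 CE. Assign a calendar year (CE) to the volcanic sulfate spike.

Total annual layers = 61 + 536 + 489 = 1086.
The volcanic sulfate spike sits at annual layer 1026 from the deep end, so 1086 − 1026 = 60 annual layers formed after it.
Removing the 10 false annual layers leaves 60 − 10 = 50 true annual layers beyond the volcanic sulfate spike.
2009 − 50 = 1959 CE.

1959 CE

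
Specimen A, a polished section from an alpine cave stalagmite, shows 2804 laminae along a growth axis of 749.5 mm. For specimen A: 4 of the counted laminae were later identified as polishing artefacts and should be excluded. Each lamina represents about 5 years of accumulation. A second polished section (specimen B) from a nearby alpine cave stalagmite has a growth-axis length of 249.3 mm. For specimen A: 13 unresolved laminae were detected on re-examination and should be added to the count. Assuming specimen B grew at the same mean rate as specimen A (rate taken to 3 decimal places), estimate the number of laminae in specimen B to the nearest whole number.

Specimen A: true lamina count = 2804 − 4 + 13 = 2813.
Specimen A: multiplying by 5 years per lamina: 2813 × 5 = 14065 years.
A: 749.5 mm over 14065 years gives 749.5 / 14065 ≈ 0.053 mm per year.
Specimen B: 249.3 mm / 0.053 mm per year = 4703.77 years; at 5 years per lamina that is 4703.77 / 5 ≈ 941 laminae.

941 laminae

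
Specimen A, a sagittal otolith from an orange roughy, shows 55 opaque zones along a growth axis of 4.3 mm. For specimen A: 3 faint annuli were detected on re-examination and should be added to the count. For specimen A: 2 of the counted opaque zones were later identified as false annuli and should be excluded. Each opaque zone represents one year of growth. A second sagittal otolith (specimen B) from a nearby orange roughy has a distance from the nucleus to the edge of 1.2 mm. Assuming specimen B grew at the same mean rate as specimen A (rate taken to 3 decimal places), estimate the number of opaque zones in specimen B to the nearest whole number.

Specimen A: true opaque zone count = 55 − 2 + 3 = 56.
A: Mean rate = 4.3 mm / 56 years ≈ 0.077 mm/year.
B spans 1.2 / 0.077 = 15.58 years ≈ 16 opaque zones.

16 opaque zones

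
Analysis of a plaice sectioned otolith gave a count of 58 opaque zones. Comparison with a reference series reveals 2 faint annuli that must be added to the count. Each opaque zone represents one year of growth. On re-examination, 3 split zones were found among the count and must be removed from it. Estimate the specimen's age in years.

57 yr

Adjusted count: 58 − 3 + 2 = 57 opaque zones.
With a one-to-one opaque zone periodicity this is 57 years.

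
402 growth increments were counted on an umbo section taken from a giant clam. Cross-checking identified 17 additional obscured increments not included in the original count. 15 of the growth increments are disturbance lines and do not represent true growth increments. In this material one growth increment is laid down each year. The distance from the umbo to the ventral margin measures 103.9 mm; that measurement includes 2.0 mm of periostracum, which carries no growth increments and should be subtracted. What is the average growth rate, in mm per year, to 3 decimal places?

0.252 mm per year

True growth increment count = 402 − 15 + 17 = 404.
Net length = 103.9 − 2.0 = 101.9 mm.
Mean rate = 101.9 mm / 404 years ≈ 0.252 mm per year.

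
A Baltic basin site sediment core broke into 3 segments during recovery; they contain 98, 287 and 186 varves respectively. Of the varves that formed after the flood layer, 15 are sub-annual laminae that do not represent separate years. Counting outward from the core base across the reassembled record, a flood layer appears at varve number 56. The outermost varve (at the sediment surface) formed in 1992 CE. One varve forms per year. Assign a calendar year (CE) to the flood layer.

1492 CE

Total varves = 98 + 287 + 186 = 571.
The flood layer sits at varve 56 from the core base, so 571 − 56 = 515 varves formed after it.
Removing the 15 false varves leaves 515 − 15 = 500 true varves beyond the flood layer.
Counting back 500 years from 1992 CE places the flood layer in 1992 − 500 = 1492 CE.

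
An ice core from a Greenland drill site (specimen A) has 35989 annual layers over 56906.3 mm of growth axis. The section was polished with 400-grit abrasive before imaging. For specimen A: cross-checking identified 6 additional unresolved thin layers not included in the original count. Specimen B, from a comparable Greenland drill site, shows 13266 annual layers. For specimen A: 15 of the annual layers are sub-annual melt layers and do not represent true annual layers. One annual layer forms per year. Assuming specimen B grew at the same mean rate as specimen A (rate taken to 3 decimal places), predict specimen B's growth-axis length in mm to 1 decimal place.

20986.8 mm

Specimen A: after corrections the count is 35989 − 15 + 6 = 35980 annual layers.
A: Mean rate = 56906.3 mm / 35980 years ≈ 1.582 mm/year.
For B, 1.582 mm/year × 13266 years = 20986.8 mm.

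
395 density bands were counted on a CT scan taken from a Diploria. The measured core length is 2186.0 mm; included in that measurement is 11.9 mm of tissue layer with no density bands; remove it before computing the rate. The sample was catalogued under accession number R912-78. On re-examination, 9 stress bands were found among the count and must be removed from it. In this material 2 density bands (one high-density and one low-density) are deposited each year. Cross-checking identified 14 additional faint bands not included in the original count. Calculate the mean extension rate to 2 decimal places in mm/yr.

10.87 mm/yr

Correcting the raw count gives 395 − 9 + 14 = 400 true density bands.
With 2 density bands per year, 400 / 2 = 200 years.
The growth record spans 2186.0 − 11.9 = 2174.1 mm.
2174.1 mm over 200 years gives 2174.1 / 200 ≈ 10.87 mm/yr.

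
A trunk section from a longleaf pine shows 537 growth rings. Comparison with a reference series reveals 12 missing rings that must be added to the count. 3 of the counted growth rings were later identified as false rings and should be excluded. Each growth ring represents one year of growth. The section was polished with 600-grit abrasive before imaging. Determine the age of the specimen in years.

546 years

Correcting the raw count gives 537 − 3 + 12 = 546 true growth rings.
One growth ring per year makes the duration 546 years.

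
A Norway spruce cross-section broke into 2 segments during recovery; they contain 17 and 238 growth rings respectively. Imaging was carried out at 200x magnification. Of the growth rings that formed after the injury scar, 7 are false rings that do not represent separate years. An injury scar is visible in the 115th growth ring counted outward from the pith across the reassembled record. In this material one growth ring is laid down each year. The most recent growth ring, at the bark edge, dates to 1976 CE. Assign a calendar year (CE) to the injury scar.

Total growth rings = 17 + 238 = 255.
255 − 115 = 140 growth rings lie beyond the injury scar toward the bark edge.
140 − 7 false = 133 true growth rings after the injury scar.
Counting back 133 years from 1976 CE places the injury scar in 1976 − 133 = 1843 CE.

1843 CE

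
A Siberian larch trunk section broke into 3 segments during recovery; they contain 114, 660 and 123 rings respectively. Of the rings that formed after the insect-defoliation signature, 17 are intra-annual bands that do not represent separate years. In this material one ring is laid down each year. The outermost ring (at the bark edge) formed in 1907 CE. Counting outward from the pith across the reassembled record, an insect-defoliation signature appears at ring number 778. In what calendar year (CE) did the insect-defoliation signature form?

1805 CE

Total rings = 114 + 660 + 123 = 897.
897 − 778 = 119 rings lie beyond the insect-defoliation signature toward the bark edge.
119 − 17 false = 102 true rings after the insect-defoliation signature.
Counting back 102 years from 1907 CE places the insect-defoliation signature in 1907 − 102 = 1805 CE.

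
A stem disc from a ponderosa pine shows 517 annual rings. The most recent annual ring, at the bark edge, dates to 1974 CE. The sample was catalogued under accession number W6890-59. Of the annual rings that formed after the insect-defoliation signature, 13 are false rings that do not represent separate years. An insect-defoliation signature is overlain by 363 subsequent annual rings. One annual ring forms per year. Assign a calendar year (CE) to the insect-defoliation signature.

363 annual rings formed after the insect-defoliation signature.
363 − 13 false = 350 true annual rings after the insect-defoliation signature.
Counting back 350 years from 1974 CE places the insect-defoliation signature in 1974 − 350 = 1624 CE.

1624 CE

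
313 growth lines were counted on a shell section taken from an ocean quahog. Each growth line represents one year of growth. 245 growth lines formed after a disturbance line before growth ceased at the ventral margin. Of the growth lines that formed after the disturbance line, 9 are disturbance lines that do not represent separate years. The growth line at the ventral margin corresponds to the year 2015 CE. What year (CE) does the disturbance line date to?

245 growth lines post-date the disturbance line.
Removing the 9 false growth lines leaves 245 − 9 = 236 true growth lines beyond the disturbance line.
The growth line at the ventral margin is 2015 CE, so the disturbance line dates to 2015 − 236 = 1779 CE.

1779 CE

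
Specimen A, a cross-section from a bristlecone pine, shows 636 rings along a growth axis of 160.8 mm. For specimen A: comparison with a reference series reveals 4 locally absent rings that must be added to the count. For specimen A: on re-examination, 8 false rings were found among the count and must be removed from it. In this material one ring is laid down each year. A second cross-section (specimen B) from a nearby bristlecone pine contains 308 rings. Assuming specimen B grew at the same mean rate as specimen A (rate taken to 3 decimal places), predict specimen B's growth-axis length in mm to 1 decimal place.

78.2 mm

Specimen A: after corrections the count is 636 − 8 + 4 = 632 rings.
A: 160.8 mm over 632 years gives 160.8 / 632 ≈ 0.254 mm per year.
For B, 0.254 mm/year × 308 years = 78.2 mm.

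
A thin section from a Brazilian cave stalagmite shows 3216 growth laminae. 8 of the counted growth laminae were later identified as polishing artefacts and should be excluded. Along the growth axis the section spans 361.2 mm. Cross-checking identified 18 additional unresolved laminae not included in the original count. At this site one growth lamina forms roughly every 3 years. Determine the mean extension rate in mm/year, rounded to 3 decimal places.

Adjusted count: 3216 − 8 + 18 = 3226 growth laminae.
Multiplying by 3 years per growth lamina: 3226 × 3 = 9678 years.
361.2 mm over 9678 years gives 361.2 / 9678 ≈ 0.037 mm/year.

0.037 mm/year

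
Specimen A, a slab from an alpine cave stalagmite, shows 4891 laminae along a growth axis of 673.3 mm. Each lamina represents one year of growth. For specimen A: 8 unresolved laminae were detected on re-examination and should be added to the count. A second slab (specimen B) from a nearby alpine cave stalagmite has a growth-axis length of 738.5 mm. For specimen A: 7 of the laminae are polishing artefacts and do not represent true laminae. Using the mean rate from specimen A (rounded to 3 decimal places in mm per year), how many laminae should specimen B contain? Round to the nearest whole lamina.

Specimen A: true lamina count = 4891 − 7 + 8 = 4892.
A: 673.3 mm over 4892 years gives 673.3 / 4892 ≈ 0.138 mm/year.
B spans 738.5 / 0.138 = 5351.45 years ≈ 5351 laminae.

5351 laminae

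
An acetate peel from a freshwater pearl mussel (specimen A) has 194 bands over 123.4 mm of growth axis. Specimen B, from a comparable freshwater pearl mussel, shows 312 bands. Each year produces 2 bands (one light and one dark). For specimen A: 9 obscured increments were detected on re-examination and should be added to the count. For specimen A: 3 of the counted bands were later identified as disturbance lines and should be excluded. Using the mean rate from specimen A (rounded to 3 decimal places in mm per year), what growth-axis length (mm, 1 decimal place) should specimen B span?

192.5 mm

Specimen A: correcting the raw count gives 194 − 3 + 9 = 200 true bands.
Specimen A: with 2 bands per year, 200 / 2 = 100 years.
A: Mean rate = 123.4 mm / 100 years ≈ 1.234 mm/year.
Specimen B: 312 bands at 2 per year is 312 / 2 = 156 years. Length of B = 1.234 × 156 = 192.5 mm.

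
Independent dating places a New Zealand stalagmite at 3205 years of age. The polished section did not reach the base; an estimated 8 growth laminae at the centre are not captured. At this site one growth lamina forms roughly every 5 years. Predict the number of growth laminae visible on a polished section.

633 growth laminae

Expected growth laminae: 3205 / 5 = 641.
641 − 8 missed = 633 growth laminae expected in the prepared section.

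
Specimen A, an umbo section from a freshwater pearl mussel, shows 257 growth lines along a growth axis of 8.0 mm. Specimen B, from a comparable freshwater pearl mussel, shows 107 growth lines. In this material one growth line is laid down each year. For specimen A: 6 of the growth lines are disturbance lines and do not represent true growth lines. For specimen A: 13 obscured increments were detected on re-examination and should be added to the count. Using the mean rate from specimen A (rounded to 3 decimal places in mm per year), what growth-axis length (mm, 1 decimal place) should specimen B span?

Specimen A: adjusted count: 257 − 6 + 13 = 264 growth lines.
A: Mean rate = 8.0 mm / 264 years ≈ 0.030 mm/yr.
For B, 0.030 mm/year × 107 years = 3.2 mm.

3.2 mm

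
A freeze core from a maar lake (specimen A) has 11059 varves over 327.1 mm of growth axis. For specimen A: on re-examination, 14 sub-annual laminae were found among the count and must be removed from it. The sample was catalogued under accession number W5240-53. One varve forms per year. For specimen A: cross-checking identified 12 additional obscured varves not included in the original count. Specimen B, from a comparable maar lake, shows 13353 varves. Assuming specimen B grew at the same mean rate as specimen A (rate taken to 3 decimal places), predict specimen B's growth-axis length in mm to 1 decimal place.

400.6 mm

Specimen A: correcting the raw count gives 11059 − 14 + 12 = 11057 true varves.
A: Extension rate ≈ 327.1 / 11057 = 0.030 mm/year.
Length of B = 0.030 × 13353 = 400.6 mm.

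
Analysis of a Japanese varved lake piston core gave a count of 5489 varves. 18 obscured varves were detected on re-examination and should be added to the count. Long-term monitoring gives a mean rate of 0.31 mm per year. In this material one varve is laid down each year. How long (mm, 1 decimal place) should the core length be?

1707.2 mm

True varve count = 5489 + 18 = 5507.
5507 years at 0.31 mm/year gives 0.31 × 5507 = 1707.2 mm.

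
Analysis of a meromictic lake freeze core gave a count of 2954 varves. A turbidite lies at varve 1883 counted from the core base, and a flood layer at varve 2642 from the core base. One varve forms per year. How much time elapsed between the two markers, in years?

759 years

2642 − 1883 = 759 varves lie between the two events.
One varve per year makes the interval 759 years.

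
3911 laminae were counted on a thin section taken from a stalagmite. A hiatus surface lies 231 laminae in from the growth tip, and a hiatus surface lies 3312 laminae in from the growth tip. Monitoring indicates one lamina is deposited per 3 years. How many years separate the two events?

9243 years

The two markers are separated by 3312 − 231 = 3081 laminae.
At 3 years per lamina, 3081 × 3 = 9243 years.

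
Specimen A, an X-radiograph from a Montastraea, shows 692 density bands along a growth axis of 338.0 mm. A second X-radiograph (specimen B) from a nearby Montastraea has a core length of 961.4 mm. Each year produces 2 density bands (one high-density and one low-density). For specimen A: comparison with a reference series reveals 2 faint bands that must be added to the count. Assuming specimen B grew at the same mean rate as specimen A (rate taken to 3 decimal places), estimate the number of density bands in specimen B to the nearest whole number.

Specimen A: correcting the raw count gives 692 + 2 = 694 true density bands.
Specimen A: with 2 density bands per year, 694 / 2 = 347 years.
A: 338.0 mm over 347 years gives 338.0 / 347 ≈ 0.974 mm per year.
For B, 961.4 / 0.974 = 987.06 years; at 2 density bands per year that is 987.06 × 2 ≈ 1974 density bands.

1974 density bands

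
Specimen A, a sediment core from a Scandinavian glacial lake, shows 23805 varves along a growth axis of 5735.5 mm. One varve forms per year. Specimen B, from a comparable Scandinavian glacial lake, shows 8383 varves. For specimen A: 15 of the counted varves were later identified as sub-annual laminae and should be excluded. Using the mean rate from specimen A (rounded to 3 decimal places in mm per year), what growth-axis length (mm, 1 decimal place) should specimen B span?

Specimen A: true varve count = 23805 − 15 = 23790.
A: Extension rate ≈ 5735.5 / 23790 = 0.241 mm/yr.
B's length ≈ 0.241 × 8383 = 2020.3 mm.

2020.3 mm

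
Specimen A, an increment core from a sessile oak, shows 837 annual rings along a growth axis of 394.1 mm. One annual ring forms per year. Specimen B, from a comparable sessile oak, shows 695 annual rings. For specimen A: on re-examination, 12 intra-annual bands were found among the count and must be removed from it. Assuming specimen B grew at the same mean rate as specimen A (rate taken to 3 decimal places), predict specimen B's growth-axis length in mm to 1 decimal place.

Specimen A: correcting the raw count gives 837 − 12 = 825 true annual rings.
A: Extension rate ≈ 394.1 / 825 = 0.478 mm/yr.
Length of B = 0.478 × 695 = 332.2 mm.

332.2 mm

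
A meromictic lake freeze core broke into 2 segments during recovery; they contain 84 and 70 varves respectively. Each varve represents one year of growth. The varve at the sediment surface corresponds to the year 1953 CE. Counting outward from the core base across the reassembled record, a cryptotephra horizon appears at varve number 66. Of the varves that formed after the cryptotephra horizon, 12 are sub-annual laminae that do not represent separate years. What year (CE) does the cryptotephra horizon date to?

Total varves = 84 + 70 = 154.
The cryptotephra horizon sits at varve 66 from the core base, so 154 − 66 = 88 varves formed after it.
Removing the 12 false varves leaves 88 − 12 = 76 true varves beyond the cryptotephra horizon.
The varve at the sediment surface is 1953 CE, so the cryptotephra horizon dates to 1953 − 76 = 1877 CE.

1877 CE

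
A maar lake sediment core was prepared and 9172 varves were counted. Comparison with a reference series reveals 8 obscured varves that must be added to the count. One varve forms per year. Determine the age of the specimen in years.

9180 years

True varve count = 9172 + 8 = 9180.
With a one-to-one varve periodicity this is 9180 years.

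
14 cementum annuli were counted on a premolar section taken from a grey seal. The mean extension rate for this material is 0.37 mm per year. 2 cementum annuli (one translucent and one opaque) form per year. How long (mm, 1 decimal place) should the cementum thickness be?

Dividing by 2 cementum annuli per year: 14 / 2 = 7 years.
7 years at 0.37 mm/year gives 0.37 × 7 = 2.6 mm.

2.6 mm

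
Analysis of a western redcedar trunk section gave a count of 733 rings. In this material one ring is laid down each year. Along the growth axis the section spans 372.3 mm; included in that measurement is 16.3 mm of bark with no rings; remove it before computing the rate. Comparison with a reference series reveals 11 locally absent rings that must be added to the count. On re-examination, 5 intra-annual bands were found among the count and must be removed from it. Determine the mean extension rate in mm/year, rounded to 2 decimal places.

Correcting the raw count gives 733 − 5 + 11 = 739 true rings.
Net length = 372.3 − 16.3 = 356.0 mm.
356.0 mm over 739 years gives 356.0 / 739 ≈ 0.48 mm/year.

0.48 mm/year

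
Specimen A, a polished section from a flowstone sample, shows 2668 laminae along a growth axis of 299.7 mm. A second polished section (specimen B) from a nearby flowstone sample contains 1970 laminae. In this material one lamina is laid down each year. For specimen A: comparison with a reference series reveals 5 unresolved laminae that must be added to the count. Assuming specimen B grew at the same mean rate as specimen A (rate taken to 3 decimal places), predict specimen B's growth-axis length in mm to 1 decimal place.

Specimen A: correcting the raw count gives 2668 + 5 = 2673 true laminae.
A: Extension rate ≈ 299.7 / 2673 = 0.112 mm/year.
For B, 0.112 mm/year × 1970 years = 220.6 mm.

220.6 mm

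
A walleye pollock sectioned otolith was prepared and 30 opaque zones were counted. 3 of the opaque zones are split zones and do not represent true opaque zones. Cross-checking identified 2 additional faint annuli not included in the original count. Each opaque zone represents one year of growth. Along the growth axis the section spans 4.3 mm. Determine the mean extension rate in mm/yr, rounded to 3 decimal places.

0.148 mm/yr

Adjusted count: 30 − 3 + 2 = 29 opaque zones.
Mean rate = 4.3 mm / 29 years ≈ 0.148 mm/yr.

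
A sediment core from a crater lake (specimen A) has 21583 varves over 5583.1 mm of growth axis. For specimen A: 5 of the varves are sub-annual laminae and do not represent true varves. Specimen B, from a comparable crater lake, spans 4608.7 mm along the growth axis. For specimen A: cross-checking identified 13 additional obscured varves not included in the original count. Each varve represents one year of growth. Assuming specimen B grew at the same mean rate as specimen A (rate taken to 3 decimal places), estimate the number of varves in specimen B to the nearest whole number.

Specimen A: true varve count = 21583 − 5 + 13 = 21591.
A: Mean rate = 5583.1 mm / 21591 years ≈ 0.259 mm/yr.
Specimen B: 4608.7 mm / 0.259 mm per year = 17794.21 years ≈ 17794 varves.

17794 varves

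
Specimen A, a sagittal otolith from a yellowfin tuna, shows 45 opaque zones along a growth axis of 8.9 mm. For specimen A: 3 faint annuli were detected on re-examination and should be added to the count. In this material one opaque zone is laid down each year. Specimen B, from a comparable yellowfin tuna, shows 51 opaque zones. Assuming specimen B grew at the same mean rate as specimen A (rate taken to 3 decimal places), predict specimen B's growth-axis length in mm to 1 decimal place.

9.4 mm

Specimen A: after corrections the count is 45 + 3 = 48 opaque zones.
A: 8.9 mm over 48 years gives 8.9 / 48 ≈ 0.185 mm/yr.
Length of B = 0.185 × 51 = 9.4 mm.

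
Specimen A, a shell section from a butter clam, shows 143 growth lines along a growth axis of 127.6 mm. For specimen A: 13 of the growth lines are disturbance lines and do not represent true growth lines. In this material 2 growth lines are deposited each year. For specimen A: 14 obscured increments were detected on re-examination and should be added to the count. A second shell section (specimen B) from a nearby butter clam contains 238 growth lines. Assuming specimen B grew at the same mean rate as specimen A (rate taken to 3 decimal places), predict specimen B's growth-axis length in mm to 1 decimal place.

210.9 mm

Specimen A: adjusted count: 143 − 13 + 14 = 144 growth lines.
Specimen A: 144 growth lines at 2 per year is 144 / 2 = 72 years.
A: Mean rate = 127.6 mm / 72 years ≈ 1.772 mm/year.
Specimen B: dividing by 2 growth lines per year: 238 / 2 = 119 years. For B, 1.772 mm/year × 119 years = 210.9 mm.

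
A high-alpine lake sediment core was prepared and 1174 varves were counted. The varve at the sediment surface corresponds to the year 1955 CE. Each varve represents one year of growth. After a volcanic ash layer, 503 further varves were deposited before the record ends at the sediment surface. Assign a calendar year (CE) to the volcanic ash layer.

1452 CE

503 varves post-date the volcanic ash layer.
1955 − 503 = 1452 CE.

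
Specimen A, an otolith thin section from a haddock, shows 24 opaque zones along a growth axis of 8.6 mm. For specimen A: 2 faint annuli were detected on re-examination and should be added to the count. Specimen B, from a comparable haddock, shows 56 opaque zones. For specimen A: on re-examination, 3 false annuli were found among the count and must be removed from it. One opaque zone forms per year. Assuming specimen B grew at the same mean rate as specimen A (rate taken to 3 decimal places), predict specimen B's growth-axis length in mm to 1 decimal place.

Specimen A: correcting the raw count gives 24 − 3 + 2 = 23 true opaque zones.
A: Extension rate ≈ 8.6 / 23 = 0.374 mm per year.
B's length ≈ 0.374 × 56 = 20.9 mm.

20.9 mm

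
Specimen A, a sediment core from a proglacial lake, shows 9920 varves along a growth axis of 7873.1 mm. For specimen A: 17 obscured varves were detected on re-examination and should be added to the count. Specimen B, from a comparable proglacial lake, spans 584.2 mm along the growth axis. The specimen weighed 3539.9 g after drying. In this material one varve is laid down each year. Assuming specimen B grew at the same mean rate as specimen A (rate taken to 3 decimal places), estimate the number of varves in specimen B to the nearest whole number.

738 varves

Specimen A: correcting the raw count gives 9920 + 17 = 9937 true varves.
A: 7873.1 mm over 9937 years gives 7873.1 / 9937 ≈ 0.792 mm per year.
B spans 584.2 / 0.792 = 737.63 years ≈ 738 varves.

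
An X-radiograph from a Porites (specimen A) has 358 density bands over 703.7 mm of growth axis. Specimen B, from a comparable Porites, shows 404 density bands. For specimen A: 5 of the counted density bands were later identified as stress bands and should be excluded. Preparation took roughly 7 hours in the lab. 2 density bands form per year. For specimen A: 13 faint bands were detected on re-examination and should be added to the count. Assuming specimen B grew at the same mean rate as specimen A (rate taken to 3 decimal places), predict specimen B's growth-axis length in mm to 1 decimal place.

Specimen A: true density band count = 358 − 5 + 13 = 366.
Specimen A: dividing by 2 density bands per year: 366 / 2 = 183 years.
A: 703.7 mm over 183 years gives 703.7 / 183 ≈ 3.845 mm/year.
Specimen B: with 2 density bands per year, 404 / 2 = 202 years. Length of B = 3.845 × 202 = 776.7 mm.

776.7 mm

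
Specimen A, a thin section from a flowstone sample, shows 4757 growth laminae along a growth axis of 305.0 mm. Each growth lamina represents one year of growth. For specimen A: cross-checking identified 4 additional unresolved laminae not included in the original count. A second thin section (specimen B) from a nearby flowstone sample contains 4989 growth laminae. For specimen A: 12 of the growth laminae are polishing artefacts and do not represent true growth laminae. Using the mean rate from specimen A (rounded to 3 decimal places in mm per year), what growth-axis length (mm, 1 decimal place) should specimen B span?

Specimen A: true growth lamina count = 4757 − 12 + 4 = 4749.
A: Mean rate = 305.0 mm / 4749 years ≈ 0.064 mm/year.
Length of B = 0.064 × 4989 = 319.3 mm.

319.3 mm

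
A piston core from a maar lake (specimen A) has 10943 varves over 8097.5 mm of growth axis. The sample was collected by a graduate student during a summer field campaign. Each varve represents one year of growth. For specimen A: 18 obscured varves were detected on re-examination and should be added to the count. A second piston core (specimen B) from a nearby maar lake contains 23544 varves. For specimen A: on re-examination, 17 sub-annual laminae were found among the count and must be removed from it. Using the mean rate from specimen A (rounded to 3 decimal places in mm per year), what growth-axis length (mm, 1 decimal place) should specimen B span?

Specimen A: correcting the raw count gives 10943 − 17 + 18 = 10944 true varves.
A: Mean rate = 8097.5 mm / 10944 years ≈ 0.740 mm/year.
B's length ≈ 0.740 × 23544 = 17422.6 mm.

17422.6 mm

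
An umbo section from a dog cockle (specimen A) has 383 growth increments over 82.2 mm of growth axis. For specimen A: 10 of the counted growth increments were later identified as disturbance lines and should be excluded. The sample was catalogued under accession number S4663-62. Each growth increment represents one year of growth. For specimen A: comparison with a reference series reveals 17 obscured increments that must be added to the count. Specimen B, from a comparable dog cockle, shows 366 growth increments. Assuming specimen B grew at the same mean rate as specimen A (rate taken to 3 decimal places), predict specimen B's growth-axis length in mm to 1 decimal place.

77.2 mm

Specimen A: after corrections the count is 383 − 10 + 17 = 390 growth increments.
A: Extension rate ≈ 82.2 / 390 = 0.211 mm per year.
For B, 0.211 mm/year × 366 years = 77.2 mm.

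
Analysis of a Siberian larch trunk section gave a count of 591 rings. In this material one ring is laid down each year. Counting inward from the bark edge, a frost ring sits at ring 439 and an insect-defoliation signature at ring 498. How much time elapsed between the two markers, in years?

59 yr

Separation: 498 − 439 = 59 rings.
That is 59 years at one ring per year.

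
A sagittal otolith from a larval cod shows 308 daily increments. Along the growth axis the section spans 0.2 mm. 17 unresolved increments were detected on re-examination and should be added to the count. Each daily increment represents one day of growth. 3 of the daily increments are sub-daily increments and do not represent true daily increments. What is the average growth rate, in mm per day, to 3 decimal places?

0.001 mm per day

True daily increment count = 308 − 3 + 17 = 322.
Mean rate = 0.2 mm / 322 days ≈ 0.001 mm per day.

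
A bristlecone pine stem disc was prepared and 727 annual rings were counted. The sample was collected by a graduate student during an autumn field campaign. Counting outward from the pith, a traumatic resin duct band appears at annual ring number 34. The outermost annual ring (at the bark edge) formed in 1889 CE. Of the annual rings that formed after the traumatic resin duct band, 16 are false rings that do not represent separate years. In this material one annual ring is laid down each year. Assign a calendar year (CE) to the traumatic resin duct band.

Between annual ring 34 and the bark edge there are 727 − 34 = 693 annual rings.
693 − 16 false = 677 true annual rings after the traumatic resin duct band.
Counting back 677 years from 1889 CE places the traumatic resin duct band in 1889 − 677 = 1212 CE.

1212 CE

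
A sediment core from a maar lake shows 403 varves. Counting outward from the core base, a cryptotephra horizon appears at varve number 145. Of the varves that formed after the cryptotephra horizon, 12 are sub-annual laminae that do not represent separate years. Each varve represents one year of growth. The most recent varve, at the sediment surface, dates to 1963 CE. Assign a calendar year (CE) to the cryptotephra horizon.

403 − 145 = 258 varves lie beyond the cryptotephra horizon toward the sediment surface.
258 − 12 false = 246 true varves after the cryptotephra horizon.
The varve at the sediment surface is 1963 CE, so the cryptotephra horizon dates to 1963 − 246 = 1717 CE.

1717 CE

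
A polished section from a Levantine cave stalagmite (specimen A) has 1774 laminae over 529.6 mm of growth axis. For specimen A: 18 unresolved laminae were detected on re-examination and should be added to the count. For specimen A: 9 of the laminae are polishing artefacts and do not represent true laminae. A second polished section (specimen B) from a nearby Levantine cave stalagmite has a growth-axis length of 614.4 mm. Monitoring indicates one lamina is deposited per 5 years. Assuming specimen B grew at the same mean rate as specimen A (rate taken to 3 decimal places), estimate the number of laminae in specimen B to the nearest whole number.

2083 laminae

Specimen A: true lamina count = 1774 − 9 + 18 = 1783.
Specimen A: at 5 years per lamina, 1783 × 5 = 8915 years.
A: Extension rate ≈ 529.6 / 8915 = 0.059 mm per year.
Specimen B: 614.4 mm / 0.059 mm per year = 10413.56 years; at 5 years per lamina that is 10413.56 / 5 ≈ 2083 laminae.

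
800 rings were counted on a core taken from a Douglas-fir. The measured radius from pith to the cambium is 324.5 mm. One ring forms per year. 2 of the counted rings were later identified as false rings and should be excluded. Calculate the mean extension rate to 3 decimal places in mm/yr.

0.407 mm/yr

True ring count = 800 − 2 = 798.
Extension rate ≈ 324.5 / 798 = 0.407 mm/yr.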